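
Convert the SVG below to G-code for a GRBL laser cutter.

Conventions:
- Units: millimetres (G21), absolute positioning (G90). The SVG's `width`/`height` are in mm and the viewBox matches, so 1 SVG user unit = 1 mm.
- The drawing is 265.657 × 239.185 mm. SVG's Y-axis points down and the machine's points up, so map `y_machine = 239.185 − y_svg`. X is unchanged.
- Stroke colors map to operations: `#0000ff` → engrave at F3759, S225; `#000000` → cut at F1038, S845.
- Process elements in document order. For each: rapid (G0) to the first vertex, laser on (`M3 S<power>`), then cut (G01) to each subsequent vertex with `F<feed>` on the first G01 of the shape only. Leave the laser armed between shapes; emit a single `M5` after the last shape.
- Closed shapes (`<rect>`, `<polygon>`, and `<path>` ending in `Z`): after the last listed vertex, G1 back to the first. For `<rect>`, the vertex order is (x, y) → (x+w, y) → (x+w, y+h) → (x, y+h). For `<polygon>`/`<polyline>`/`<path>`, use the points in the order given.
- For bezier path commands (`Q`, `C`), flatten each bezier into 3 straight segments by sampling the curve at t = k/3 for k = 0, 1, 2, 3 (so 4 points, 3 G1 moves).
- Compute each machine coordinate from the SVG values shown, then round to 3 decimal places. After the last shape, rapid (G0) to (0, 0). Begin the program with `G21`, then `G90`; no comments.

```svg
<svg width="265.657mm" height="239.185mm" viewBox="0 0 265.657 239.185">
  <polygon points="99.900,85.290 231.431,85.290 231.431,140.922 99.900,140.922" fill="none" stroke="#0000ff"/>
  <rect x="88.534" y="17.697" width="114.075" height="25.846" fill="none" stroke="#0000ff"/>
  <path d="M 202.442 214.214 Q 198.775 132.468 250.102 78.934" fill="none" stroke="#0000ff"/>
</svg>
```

viewBox `0 0 265.657 239.185` with mm width/height → 1 unit = 1 mm. Flip: y_m = 239.185 − y_svg.

**Shape 1** — `<polygon>` rectangle, stroke `#0000ff` → engrave (S225, F3759). Machine vertices: (99.900,153.895) → (231.431,153.895) → (231.431,98.263) → (99.900,98.263) → (99.900,153.895). Closed: final G1 returns to the first vertex.

**Shape 2** — `<rect>` rectangle, stroke `#0000ff` → engrave (S225, F3759). Machine vertices: (88.534,221.488) → (202.609,221.488) → (202.609,195.642) → (88.534,195.642) → (88.534,221.488). Closed: final G1 returns to the first vertex.

**Shape 3** — `<path>` quadratic bezier, stroke `#0000ff` → engrave (S225, F3759). Control points (SVG): P0=(202.442,214.214), P1=(198.775,132.468), P2=(250.102,78.934); sampled at t=k/3. Machine vertices: (202.442,24.971) → (206.108,76.334) → (221.994,121.427) → (250.102,160.251). Open path.

G21
G90
G0 X99.900 Y153.895
M3 S225
G01 X231.431 Y153.895 F3759
G01 X231.431 Y98.263
G01 X99.900 Y98.263
G01 X99.900 Y153.895
G0 X88.534 Y221.488
M3 S225
G01 X202.609 Y221.488 F3759
G01 X202.609 Y195.642
G01 X88.534 Y195.642
G01 X88.534 Y221.488
G0 X202.442 Y24.971
M3 S225
G01 X206.108 Y76.334 F3759
G01 X221.994 Y121.427
G01 X250.102 Y160.251
M5
G0 X0.000 Y0.000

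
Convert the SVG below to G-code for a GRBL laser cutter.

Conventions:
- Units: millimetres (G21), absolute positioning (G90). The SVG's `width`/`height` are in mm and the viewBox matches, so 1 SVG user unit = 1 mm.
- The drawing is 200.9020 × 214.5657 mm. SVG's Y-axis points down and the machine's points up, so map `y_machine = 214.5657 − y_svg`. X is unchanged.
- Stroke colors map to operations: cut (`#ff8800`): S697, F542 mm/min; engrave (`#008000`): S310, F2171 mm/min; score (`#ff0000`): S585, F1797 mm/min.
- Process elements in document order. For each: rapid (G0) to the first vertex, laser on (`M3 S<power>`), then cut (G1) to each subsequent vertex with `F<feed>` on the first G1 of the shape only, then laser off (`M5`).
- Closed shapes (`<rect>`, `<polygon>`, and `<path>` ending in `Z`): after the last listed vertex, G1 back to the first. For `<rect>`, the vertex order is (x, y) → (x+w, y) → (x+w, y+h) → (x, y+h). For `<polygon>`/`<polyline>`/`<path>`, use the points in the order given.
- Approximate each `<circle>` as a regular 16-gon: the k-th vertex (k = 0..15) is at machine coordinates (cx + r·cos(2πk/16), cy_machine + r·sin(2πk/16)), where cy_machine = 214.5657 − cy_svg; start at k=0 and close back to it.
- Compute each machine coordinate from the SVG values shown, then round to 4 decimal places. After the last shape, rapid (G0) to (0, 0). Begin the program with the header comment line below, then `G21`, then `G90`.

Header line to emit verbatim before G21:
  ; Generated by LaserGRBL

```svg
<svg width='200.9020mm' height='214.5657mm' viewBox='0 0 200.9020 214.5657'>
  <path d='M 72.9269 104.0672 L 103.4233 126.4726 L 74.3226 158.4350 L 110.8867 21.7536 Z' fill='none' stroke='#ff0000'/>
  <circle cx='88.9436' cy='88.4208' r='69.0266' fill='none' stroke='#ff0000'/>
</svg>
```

; Generated by LaserGRBL
G21
G90
G0 X72.9269 Y110.4985
M3 S585
G1 X103.4233 Y88.0931 F1797
G1 X74.3226 Y56.1307
G1 X110.8867 Y192.8121
G1 X72.9269 Y110.4985
M5
G0 X157.9702 Y126.1449
M3 S585
G1 X152.7159 Y152.5602 F1797
G1 X137.7528 Y174.9541
G1 X115.3589 Y189.9172
G1 X88.9436 Y195.1715
G1 X62.5283 Y189.9172
G1 X40.1344 Y174.9541
G1 X25.1713 Y152.5602
G1 X19.9170 Y126.1449
G1 X25.1713 Y99.7296
G1 X40.1344 Y77.3357
G1 X62.5283 Y62.3726
G1 X88.9436 Y57.1183
G1 X115.3589 Y62.3726
G1 X137.7528 Y77.3357
G1 X152.7159 Y99.7296
G1 X157.9702 Y126.1449
M5
G0 X0.0000 Y0.0000

Since the viewBox matches the mm dimensions, user units are millimetres directly. The only transform is the Y-flip y_m = 214.5657 − y_svg.

Shape 1 is a closed polygon drawn with `<path>`. Its stroke #ff0000 means score at S585, F1797. After flipping Y the toolpath is (72.9269,110.4985) → (103.4233,88.0931) → (74.3226,56.1307) → (110.8867,192.8121) → (72.9269,110.4985), returning to the start.

Shape 2 is a circle drawn with `<circle>`. Its stroke #ff0000 means score at S585, F1797. After flipping Y the toolpath is (157.9702,126.1449) → (152.7159,152.5602) → (137.7528,174.9541) → (115.3589,189.9172) → (88.9436,195.1715) → (62.5283,189.9172) → (40.1344,174.9541) → (25.1713,152.5602) → (19.9170,126.1449) → (25.1713,99.7296) → (40.1344,77.3357) → (62.5283,62.3726) → (88.9436,57.1183) → (115.3589,62.3726) → (137.7528,77.3357) → (152.7159,99.7296) → (157.9702,126.1449), returning to the start.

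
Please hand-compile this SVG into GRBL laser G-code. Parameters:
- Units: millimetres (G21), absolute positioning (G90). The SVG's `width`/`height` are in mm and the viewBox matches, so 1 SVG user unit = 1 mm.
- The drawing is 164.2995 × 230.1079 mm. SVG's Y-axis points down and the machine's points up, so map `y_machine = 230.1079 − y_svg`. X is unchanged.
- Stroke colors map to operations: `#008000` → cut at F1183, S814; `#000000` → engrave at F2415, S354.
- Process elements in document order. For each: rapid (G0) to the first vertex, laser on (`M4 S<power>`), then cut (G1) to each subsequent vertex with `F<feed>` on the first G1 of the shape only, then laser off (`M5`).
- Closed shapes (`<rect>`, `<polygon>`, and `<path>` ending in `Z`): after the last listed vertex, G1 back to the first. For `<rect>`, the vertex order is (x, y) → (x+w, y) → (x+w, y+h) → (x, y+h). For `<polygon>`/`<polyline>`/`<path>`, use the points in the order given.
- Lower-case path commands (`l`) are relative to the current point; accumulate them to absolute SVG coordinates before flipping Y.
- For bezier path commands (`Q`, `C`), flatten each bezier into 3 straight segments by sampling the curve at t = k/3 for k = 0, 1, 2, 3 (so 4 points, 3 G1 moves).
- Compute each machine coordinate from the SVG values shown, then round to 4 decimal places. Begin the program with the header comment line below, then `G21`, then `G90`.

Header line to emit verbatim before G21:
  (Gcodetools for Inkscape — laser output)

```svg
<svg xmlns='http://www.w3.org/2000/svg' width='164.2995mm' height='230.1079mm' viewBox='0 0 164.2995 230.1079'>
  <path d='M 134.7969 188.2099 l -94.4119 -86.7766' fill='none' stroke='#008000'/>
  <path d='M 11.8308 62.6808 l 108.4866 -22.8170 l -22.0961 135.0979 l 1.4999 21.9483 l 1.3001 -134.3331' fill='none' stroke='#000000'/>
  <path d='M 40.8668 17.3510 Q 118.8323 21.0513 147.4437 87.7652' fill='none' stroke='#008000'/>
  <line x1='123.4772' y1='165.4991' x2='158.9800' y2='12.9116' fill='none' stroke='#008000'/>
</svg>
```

(Gcodetools for Inkscape — laser output)
G21
G90
G0 X134.7969 Y41.8980
M4 S814
G1 X40.3850 Y128.6746 F1183
M5
G0 X11.8308 Y167.4271
M4 S354
G1 X120.3174 Y190.2441 F2415
G1 X98.2213 Y55.1462
G1 X99.7212 Y33.1979
G1 X101.0213 Y167.5310
M5
G0 X40.8668 Y212.7569
M4 S814
G1 X87.3600 Y203.2885 F1183
G1 X122.8856 Y179.8171
G1 X147.4437 Y142.3427
M5
G0 X123.4772 Y64.6088
M4 S814
G1 X158.9800 Y217.1963 F1183
M5

1 u = 1 mm; y_m = 230.1079 − y.

[1] `<path>` line segment, #008000→cut S814 F1183: (134.7969,41.8980) → (40.3850,128.6746)

[2] `<path>` open polyline, #000000→engrave S354 F2415: (11.8308,167.4271) → (120.3174,190.2441) → (98.2213,55.1462) → (99.7212,33.1979) → (101.0213,167.5310)

[3] `<path>` quadratic bezier, #008000→cut S814 F1183: (40.8668,212.7569) → (87.3600,203.2885) → (122.8856,179.8171) → (147.4437,142.3427)

[4] `<line>` line segment, #008000→cut S814 F1183: (123.4772,64.6088) → (158.9800,217.1963)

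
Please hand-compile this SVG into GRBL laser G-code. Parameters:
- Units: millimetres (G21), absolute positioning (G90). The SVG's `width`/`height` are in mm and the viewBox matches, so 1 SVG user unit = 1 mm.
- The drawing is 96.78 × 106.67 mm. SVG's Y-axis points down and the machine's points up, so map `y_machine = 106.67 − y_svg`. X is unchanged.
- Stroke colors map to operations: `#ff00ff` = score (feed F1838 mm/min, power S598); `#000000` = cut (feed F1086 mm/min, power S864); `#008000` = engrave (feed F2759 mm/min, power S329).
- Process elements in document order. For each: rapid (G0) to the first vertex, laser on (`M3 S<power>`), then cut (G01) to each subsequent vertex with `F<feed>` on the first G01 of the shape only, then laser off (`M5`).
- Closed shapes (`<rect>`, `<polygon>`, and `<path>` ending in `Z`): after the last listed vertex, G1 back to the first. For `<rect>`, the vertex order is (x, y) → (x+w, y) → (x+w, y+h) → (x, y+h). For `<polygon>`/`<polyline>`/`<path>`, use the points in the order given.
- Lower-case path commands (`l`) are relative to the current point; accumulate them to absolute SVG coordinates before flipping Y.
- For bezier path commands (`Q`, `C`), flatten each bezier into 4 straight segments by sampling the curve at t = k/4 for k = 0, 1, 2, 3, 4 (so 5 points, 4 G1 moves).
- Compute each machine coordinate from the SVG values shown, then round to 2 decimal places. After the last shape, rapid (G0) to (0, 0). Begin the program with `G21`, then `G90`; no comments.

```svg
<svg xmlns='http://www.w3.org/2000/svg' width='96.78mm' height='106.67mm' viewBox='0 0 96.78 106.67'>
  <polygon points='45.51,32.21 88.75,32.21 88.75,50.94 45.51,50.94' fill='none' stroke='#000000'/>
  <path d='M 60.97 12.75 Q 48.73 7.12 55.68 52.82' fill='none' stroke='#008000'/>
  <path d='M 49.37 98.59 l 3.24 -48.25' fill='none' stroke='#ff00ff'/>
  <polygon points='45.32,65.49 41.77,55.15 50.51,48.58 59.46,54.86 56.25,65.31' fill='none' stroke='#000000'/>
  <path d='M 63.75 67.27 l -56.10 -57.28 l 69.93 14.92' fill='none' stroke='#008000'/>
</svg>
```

Since the viewBox matches the mm dimensions, user units are millimetres directly. The only transform is the Y-flip y_m = 106.67 − y_svg.

Shape 1 is a rectangle drawn with `<polygon>`. Its stroke #000000 means cut at S864, F1086. After flipping Y the toolpath is (45.51,74.46) → (88.75,74.46) → (88.75,55.73) → (45.51,55.73) → (45.51,74.46), returning to the start.

Shape 2 is a quadratic bezier drawn with `<path>`. Its stroke #008000 means engrave at S329, F2759. After flipping Y the toolpath is (60.97,93.92) → (56.05,93.53) → (53.53,86.72) → (53.40,73.49) → (55.68,53.85).

Shape 3 is a line segment drawn with `<path>`. Its stroke #ff00ff means score at S598, F1838. After flipping Y the toolpath is (49.37,8.08) → (52.61,56.33).

Shape 4 is a regular polygon drawn with `<polygon>`. Its stroke #000000 means cut at S864, F1086. After flipping Y the toolpath is (45.32,41.18) → (41.77,51.52) → (50.51,58.09) → (59.46,51.81) → (56.25,41.36) → (45.32,41.18), returning to the start.

Shape 5 is a open polyline drawn with `<path>`. Its stroke #008000 means engrave at S329, F2759. After flipping Y the toolpath is (63.75,39.40) → (7.65,96.68) → (77.58,81.76).

G21
G90
G0 X45.51 Y74.46
M3 S864
G01 X88.75 Y74.46 F1086
G01 X88.75 Y55.73
G01 X45.51 Y55.73
G01 X45.51 Y74.46
M5
G0 X60.97 Y93.92
M3 S329
G01 X56.05 Y93.53 F2759
G01 X53.53 Y86.72
G01 X53.40 Y73.49
G01 X55.68 Y53.85
M5
G0 X49.37 Y8.08
M3 S598
G01 X52.61 Y56.33 F1838
M5
G0 X45.32 Y41.18
M3 S864
G01 X41.77 Y51.52 F1086
G01 X50.51 Y58.09
G01 X59.46 Y51.81
G01 X56.25 Y41.36
G01 X45.32 Y41.18
M5
G0 X63.75 Y39.40
M3 S329
G01 X7.65 Y96.68 F2759
G01 X77.58 Y81.76
M5
G0 X0.00 Y0.00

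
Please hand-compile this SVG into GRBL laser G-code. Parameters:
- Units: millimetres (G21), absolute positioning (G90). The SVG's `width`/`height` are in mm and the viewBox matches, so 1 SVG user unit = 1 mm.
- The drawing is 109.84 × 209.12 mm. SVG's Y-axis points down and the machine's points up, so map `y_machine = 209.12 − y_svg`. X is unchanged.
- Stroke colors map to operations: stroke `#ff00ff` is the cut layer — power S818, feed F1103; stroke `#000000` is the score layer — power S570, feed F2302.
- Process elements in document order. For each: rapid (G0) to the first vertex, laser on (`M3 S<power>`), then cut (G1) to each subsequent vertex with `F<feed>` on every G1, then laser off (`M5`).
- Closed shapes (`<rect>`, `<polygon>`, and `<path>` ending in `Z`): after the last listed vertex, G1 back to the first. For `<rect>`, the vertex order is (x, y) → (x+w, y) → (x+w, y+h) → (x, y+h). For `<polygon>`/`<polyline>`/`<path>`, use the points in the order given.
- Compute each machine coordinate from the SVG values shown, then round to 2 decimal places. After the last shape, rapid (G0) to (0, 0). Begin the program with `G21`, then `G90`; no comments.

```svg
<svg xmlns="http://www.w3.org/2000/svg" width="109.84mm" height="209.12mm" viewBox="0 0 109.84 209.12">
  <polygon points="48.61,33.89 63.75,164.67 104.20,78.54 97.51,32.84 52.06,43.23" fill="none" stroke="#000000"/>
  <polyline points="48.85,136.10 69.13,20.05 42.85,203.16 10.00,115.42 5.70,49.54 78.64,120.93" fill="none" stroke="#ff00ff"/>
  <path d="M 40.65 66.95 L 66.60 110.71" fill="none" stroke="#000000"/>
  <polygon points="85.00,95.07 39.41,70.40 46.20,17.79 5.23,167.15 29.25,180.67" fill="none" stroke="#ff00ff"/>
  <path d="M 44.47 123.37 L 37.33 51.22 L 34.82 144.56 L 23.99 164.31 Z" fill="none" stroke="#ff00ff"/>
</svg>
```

1 u = 1 mm; y_m = 209.12 − y.

[1] `<polygon>` closed polygon, #000000→score S570 F2302: (48.61,175.23) → (63.75,44.45) → (104.20,130.58) → (97.51,176.28) → (52.06,165.89) → (48.61,175.23) (closed)

[2] `<polyline>` open polyline, #ff00ff→cut S818 F1103: (48.85,73.02) → (69.13,189.07) → (42.85,5.96) → (10.00,93.70) → (5.70,159.58) → (78.64,88.19)

[3] `<path>` line segment, #000000→score S570 F2302: (40.65,142.17) → (66.60,98.41)

[4] `<polygon>` closed polygon, #ff00ff→cut S818 F1103: (85.00,114.05) → (39.41,138.72) → (46.20,191.33) → (5.23,41.97) → (29.25,28.45) → (85.00,114.05) (closed)

[5] `<path>` closed polygon, #ff00ff→cut S818 F1103: (44.47,85.75) → (37.33,157.90) → (34.82,64.56) → (23.99,44.81) → (44.47,85.75) (closed)

G21
G90
G0 X48.61 Y175.23
M3 S570
G1 X63.75 Y44.45 F2302
G1 X104.20 Y130.58 F2302
G1 X97.51 Y176.28 F2302
G1 X52.06 Y165.89 F2302
G1 X48.61 Y175.23 F2302
M5
G0 X48.85 Y73.02
M3 S818
G1 X69.13 Y189.07 F1103
G1 X42.85 Y5.96 F1103
G1 X10.00 Y93.70 F1103
G1 X5.70 Y159.58 F1103
G1 X78.64 Y88.19 F1103
M5
G0 X40.65 Y142.17
M3 S570
G1 X66.60 Y98.41 F2302
M5
G0 X85.00 Y114.05
M3 S818
G1 X39.41 Y138.72 F1103
G1 X46.20 Y191.33 F1103
G1 X5.23 Y41.97 F1103
G1 X29.25 Y28.45 F1103
G1 X85.00 Y114.05 F1103
M5
G0 X44.47 Y85.75
M3 S818
G1 X37.33 Y157.90 F1103
G1 X34.82 Y64.56 F1103
G1 X23.99 Y44.81 F1103
G1 X44.47 Y85.75 F1103
M5
G0 X0.00 Y0.00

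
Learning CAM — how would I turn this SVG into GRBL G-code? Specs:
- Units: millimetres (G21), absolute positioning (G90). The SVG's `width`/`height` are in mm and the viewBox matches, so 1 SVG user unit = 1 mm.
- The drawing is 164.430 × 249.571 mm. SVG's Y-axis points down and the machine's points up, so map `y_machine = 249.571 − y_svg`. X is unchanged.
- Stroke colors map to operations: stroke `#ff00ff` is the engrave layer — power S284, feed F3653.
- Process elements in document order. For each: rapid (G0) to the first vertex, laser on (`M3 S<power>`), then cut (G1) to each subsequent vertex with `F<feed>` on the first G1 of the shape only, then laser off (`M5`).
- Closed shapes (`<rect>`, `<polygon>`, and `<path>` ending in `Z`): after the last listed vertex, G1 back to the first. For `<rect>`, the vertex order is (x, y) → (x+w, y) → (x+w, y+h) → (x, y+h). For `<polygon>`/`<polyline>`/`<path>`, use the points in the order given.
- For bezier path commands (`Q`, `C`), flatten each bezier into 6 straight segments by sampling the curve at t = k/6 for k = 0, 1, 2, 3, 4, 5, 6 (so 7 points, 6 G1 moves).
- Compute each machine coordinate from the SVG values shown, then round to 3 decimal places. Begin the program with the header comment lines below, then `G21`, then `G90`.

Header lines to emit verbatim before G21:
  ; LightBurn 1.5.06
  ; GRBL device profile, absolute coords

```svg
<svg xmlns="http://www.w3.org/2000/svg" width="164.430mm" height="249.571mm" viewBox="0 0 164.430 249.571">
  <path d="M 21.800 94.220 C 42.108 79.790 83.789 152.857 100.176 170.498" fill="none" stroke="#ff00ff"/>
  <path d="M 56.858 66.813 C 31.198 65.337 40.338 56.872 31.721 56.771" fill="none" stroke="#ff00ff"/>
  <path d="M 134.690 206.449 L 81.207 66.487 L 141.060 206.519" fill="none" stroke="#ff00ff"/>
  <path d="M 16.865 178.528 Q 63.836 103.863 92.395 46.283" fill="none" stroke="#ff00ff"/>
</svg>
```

; LightBurn 1.5.06
; GRBL device profile, absolute coords
G21
G90
G0 X21.800 Y155.351
M3 S284
G1 X33.519 Y155.936 F3653
G1 X47.504 Y145.909
G1 X62.458 Y129.239
G1 X77.086 Y109.896
G1 X90.091 Y91.851
G1 X100.176 Y79.073
M5
G0 X56.858 Y182.758
M3 S284
G1 X46.685 Y184.007 F3653
G1 X40.851 Y185.995
G1 X37.898 Y188.295
G1 X36.366 Y190.480
G1 X34.793 Y192.124
G1 X31.721 Y192.800
M5
G0 X134.690 Y43.122
M3 S284
G1 X81.207 Y183.084 F3653
G1 X141.060 Y43.052
M5
G0 X16.865 Y71.043
M3 S284
G1 X32.011 Y95.457 F3653
G1 X46.133 Y118.921
G1 X59.233 Y141.437
G1 X71.310 Y163.003
G1 X82.364 Y183.620
G1 X92.395 Y203.288
M5

viewBox `0 0 164.430 249.571` with mm width/height → 1 unit = 1 mm. Flip: y_m = 249.571 − y_svg.

**Shape 1** — `<path>` cubic bezier, stroke `#ff00ff` → engrave (S284, F3653). Control points (SVG): P0=(21.800,94.220), P1=(42.108,79.790), P2=(83.789,152.857), P3=(100.176,170.498); sampled at t=k/6. Machine vertices: (21.800,155.351) → (33.519,155.936) → (47.504,145.909) → (62.458,129.239) → (77.086,109.896) → (90.091,91.851) → (100.176,79.073). Open path.

**Shape 2** — `<path>` cubic bezier, stroke `#ff00ff` → engrave (S284, F3653). Control points (SVG): P0=(56.858,66.813), P1=(31.198,65.337), P2=(40.338,56.872), P3=(31.721,56.771); sampled at t=k/6. Machine vertices: (56.858,182.758) → (46.685,184.007) → (40.851,185.995) → (37.898,188.295) → (36.366,190.480) → (34.793,192.124) → (31.721,192.800). Open path.

**Shape 3** — `<path>` open polyline, stroke `#ff00ff` → engrave (S284, F3653). Machine vertices: (134.690,43.122) → (81.207,183.084) → (141.060,43.052). Open path.

**Shape 4** — `<path>` quadratic bezier, stroke `#ff00ff` → engrave (S284, F3653). Control points (SVG): P0=(16.865,178.528), P1=(63.836,103.863), P2=(92.395,46.283); sampled at t=k/6. Machine vertices: (16.865,71.043) → (32.011,95.457) → (46.133,118.921) → (59.233,141.437) → (71.310,163.003) → (82.364,183.620) → (92.395,203.288). Open path.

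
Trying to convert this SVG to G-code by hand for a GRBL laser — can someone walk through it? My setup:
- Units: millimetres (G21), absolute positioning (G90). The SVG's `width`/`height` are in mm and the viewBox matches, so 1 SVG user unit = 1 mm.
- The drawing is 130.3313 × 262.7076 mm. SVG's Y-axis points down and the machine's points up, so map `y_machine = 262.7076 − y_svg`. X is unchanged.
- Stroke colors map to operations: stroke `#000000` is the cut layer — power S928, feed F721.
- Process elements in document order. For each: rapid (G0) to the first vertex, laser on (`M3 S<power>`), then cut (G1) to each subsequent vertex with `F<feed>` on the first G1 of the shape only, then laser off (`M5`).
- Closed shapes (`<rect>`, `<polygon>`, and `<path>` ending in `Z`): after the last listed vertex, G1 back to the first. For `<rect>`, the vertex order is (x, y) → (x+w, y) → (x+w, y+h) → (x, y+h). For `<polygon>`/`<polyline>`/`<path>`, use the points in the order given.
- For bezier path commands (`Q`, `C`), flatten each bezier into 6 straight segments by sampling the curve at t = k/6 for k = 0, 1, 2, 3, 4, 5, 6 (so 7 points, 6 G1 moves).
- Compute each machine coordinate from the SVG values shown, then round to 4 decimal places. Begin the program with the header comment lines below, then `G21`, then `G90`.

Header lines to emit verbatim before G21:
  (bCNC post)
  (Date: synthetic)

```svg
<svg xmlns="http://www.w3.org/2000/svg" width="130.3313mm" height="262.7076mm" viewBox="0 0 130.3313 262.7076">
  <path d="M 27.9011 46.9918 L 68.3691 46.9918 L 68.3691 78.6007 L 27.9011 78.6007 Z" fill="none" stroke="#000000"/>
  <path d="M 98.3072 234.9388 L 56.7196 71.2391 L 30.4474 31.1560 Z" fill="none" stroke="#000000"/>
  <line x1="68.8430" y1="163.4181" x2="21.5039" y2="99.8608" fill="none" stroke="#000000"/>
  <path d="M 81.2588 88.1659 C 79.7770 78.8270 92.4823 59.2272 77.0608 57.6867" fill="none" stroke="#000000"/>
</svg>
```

Since the viewBox matches the mm dimensions, user units are millimetres directly. The only transform is the Y-flip y_m = 262.7076 − y_svg.

Shape 1 is a rectangle drawn with `<path>`. Its stroke #000000 means cut at S928, F721. After flipping Y the toolpath is (27.9011,215.7158) → (68.3691,215.7158) → (68.3691,184.1069) → (27.9011,184.1069) → (27.9011,215.7158), returning to the start.

Shape 2 is a closed polygon drawn with `<path>`. Its stroke #000000 means cut at S928, F721. After flipping Y the toolpath is (98.3072,27.7688) → (56.7196,191.4685) → (30.4474,231.5516) → (98.3072,27.7688), returning to the start.

Shape 3 is a line segment drawn with `<line>`. Its stroke #000000 means cut at S928, F721. After flipping Y the toolpath is (68.8430,99.2895) → (21.5039,162.8468).

Shape 4 is a cubic bezier drawn with `<path>`. Its stroke #000000 means cut at S928, F721. After flipping Y the toolpath is (81.2588,174.5417) → (81.5043,179.9351) → (82.9389,186.2520) → (84.3872,192.7057) → (84.6739,198.5095) → (82.6235,202.8768) → (77.0608,205.0209).

(bCNC post)
(Date: synthetic)
G21
G90
G0 X27.9011 Y215.7158
M3 S928
G1 X68.3691 Y215.7158 F721
G1 X68.3691 Y184.1069
G1 X27.9011 Y184.1069
G1 X27.9011 Y215.7158
M5
G0 X98.3072 Y27.7688
M3 S928
G1 X56.7196 Y191.4685 F721
G1 X30.4474 Y231.5516
G1 X98.3072 Y27.7688
M5
G0 X68.8430 Y99.2895
M3 S928
G1 X21.5039 Y162.8468 F721
M5
G0 X81.2588 Y174.5417
M3 S928
G1 X81.5043 Y179.9351 F721
G1 X82.9389 Y186.2520
G1 X84.3872 Y192.7057
G1 X84.6739 Y198.5095
G1 X82.6235 Y202.8768
G1 X77.0608 Y205.0209
M5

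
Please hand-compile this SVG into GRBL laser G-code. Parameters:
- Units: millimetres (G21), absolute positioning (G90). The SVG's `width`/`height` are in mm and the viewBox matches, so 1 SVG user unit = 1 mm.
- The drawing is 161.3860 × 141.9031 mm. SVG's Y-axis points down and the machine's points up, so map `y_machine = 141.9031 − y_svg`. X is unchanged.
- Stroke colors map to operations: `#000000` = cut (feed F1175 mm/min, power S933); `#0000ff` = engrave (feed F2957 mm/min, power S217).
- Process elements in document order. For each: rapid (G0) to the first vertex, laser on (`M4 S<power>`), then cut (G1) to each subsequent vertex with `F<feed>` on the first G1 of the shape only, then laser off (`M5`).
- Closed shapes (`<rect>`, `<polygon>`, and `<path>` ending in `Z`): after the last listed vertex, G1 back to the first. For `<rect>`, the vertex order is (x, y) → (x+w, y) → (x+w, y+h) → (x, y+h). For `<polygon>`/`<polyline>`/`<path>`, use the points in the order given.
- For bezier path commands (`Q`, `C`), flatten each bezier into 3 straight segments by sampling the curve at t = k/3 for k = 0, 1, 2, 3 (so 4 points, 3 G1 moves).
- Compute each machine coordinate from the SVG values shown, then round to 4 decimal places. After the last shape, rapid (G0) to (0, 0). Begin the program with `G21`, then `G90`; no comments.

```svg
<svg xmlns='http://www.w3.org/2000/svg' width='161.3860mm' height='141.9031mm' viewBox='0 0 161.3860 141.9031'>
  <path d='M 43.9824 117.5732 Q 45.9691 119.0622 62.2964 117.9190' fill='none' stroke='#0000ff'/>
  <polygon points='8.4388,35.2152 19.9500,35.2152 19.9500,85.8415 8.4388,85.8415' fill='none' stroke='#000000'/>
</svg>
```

Since the viewBox matches the mm dimensions, user units are millimetres directly. The only transform is the Y-flip y_m = 141.9031 − y_svg.

Shape 1 is a quadratic bezier drawn with `<path>`. Its stroke #0000ff means engrave at S217, F2957. After flipping Y the toolpath is (43.9824,24.3299) → (46.9003,23.6297) → (53.0049,23.5144) → (62.2964,23.9841).

Shape 2 is a rectangle drawn with `<polygon>`. Its stroke #000000 means cut at S933, F1175. After flipping Y the toolpath is (8.4388,106.6879) → (19.9500,106.6879) → (19.9500,56.0616) → (8.4388,56.0616) → (8.4388,106.6879), returning to the start.

G21
G90
G0 X43.9824 Y24.3299
M4 S217
G1 X46.9003 Y23.6297 F2957
G1 X53.0049 Y23.5144
G1 X62.2964 Y23.9841
M5
G0 X8.4388 Y106.6879
M4 S933
G1 X19.9500 Y106.6879 F1175
G1 X19.9500 Y56.0616
G1 X8.4388 Y56.0616
G1 X8.4388 Y106.6879
M5
G0 X0.0000 Y0.0000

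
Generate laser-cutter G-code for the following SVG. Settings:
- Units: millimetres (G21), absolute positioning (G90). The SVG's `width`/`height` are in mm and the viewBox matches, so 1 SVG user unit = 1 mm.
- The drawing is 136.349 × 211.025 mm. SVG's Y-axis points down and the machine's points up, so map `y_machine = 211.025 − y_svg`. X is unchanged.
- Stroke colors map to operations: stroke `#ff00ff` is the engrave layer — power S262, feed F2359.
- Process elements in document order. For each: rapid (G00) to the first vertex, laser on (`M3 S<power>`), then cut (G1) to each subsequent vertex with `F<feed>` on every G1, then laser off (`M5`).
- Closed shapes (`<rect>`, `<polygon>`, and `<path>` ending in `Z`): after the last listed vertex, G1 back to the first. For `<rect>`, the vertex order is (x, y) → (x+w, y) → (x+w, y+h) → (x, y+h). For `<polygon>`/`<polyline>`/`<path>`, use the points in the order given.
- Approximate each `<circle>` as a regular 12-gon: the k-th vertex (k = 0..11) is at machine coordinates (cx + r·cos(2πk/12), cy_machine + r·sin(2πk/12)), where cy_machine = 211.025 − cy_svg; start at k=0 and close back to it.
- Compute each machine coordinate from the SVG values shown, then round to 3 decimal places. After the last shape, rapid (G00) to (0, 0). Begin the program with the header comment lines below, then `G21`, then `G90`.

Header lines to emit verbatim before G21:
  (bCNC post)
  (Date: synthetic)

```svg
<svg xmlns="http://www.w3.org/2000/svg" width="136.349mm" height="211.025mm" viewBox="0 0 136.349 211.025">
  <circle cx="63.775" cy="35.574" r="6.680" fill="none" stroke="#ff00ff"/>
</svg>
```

(bCNC post)
(Date: synthetic)
G21
G90
G00 X70.455 Y175.451
M3 S262
G1 X69.560 Y178.791 F2359
G1 X67.115 Y181.236 F2359
G1 X63.775 Y182.131 F2359
G1 X60.435 Y181.236 F2359
G1 X57.990 Y178.791 F2359
G1 X57.095 Y175.451 F2359
G1 X57.990 Y172.111 F2359
G1 X60.435 Y169.666 F2359
G1 X63.775 Y168.771 F2359
G1 X67.115 Y169.666 F2359
G1 X69.560 Y172.111 F2359
G1 X70.455 Y175.451 F2359
M5
G00 X0.000 Y0.000

1 u = 1 mm; y_m = 211.025 − y.

[1] `<circle>` circle, #ff00ff→engrave S262 F2359: (70.455,175.451) → (69.560,178.791) → (67.115,181.236) → (63.775,182.131) → (60.435,181.236) → (57.990,178.791) → (57.095,175.451) → (57.990,172.111) → (60.435,169.666) → (63.775,168.771) → (67.115,169.666) → (69.560,172.111) → (70.455,175.451) (closed)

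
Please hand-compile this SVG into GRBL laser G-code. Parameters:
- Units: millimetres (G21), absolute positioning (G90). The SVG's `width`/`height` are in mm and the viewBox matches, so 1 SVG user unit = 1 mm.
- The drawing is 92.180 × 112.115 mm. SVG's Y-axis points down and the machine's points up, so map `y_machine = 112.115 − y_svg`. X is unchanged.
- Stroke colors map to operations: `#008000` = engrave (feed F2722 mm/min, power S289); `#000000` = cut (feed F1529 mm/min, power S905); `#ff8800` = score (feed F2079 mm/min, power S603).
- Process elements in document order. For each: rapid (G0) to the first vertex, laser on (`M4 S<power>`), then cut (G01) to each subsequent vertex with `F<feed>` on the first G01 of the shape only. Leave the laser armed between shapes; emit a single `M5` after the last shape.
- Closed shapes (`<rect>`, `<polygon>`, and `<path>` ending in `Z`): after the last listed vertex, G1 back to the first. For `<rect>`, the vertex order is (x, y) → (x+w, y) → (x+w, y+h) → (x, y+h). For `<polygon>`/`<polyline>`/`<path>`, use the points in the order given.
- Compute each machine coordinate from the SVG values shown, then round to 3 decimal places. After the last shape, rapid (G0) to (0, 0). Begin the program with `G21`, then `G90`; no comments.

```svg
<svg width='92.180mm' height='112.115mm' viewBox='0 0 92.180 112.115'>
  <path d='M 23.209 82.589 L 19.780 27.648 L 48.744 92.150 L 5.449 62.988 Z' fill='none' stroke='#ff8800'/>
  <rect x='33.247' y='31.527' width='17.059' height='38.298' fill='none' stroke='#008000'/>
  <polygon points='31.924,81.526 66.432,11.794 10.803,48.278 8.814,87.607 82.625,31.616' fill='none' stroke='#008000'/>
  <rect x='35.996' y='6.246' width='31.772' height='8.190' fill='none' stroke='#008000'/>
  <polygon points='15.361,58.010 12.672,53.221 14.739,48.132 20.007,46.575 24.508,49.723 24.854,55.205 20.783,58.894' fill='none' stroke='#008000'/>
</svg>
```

G21
G90
G0 X23.209 Y29.526
M4 S603
G01 X19.780 Y84.467 F2079
G01 X48.744 Y19.965
G01 X5.449 Y49.127
G01 X23.209 Y29.526
G0 X33.247 Y80.588
M4 S289
G01 X50.306 Y80.588 F2722
G01 X50.306 Y42.290
G01 X33.247 Y42.290
G01 X33.247 Y80.588
G0 X31.924 Y30.589
M4 S289
G01 X66.432 Y100.321 F2722
G01 X10.803 Y63.837
G01 X8.814 Y24.508
G01 X82.625 Y80.499
G01 X31.924 Y30.589
G0 X35.996 Y105.869
M4 S289
G01 X67.768 Y105.869 F2722
G01 X67.768 Y97.679
G01 X35.996 Y97.679
G01 X35.996 Y105.869
G0 X15.361 Y54.105
M4 S289
G01 X12.672 Y58.894 F2722
G01 X14.739 Y63.983
G01 X20.007 Y65.540
G01 X24.508 Y62.392
G01 X24.854 Y56.910
G01 X20.783 Y53.221
G01 X15.361 Y54.105
M5
G0 X0.000 Y0.000

Since the viewBox matches the mm dimensions, user units are millimetres directly. The only transform is the Y-flip y_m = 112.115 − y_svg.

Shape 1 is a closed polygon drawn with `<path>`. Its stroke #ff8800 means score at S603, F2079. After flipping Y the toolpath is (23.209,29.526) → (19.780,84.467) → (48.744,19.965) → (5.449,49.127) → (23.209,29.526), returning to the start.

Shape 2 is a rectangle drawn with `<rect>`. Its stroke #008000 means engrave at S289, F2722. After flipping Y the toolpath is (33.247,80.588) → (50.306,80.588) → (50.306,42.290) → (33.247,42.290) → (33.247,80.588), returning to the start.

Shape 3 is a closed polygon drawn with `<polygon>`. Its stroke #008000 means engrave at S289, F2722. After flipping Y the toolpath is (31.924,30.589) → (66.432,100.321) → (10.803,63.837) → (8.814,24.508) → (82.625,80.499) → (31.924,30.589), returning to the start.

Shape 4 is a rectangle drawn with `<rect>`. Its stroke #008000 means engrave at S289, F2722. After flipping Y the toolpath is (35.996,105.869) → (67.768,105.869) → (67.768,97.679) → (35.996,97.679) → (35.996,105.869), returning to the start.

Shape 5 is a regular polygon drawn with `<polygon>`. Its stroke #008000 means engrave at S289, F2722. After flipping Y the toolpath is (15.361,54.105) → (12.672,58.894) → (14.739,63.983) → (20.007,65.540) → (24.508,62.392) → (24.854,56.910) → (20.783,53.221) → (15.361,54.105), returning to the start.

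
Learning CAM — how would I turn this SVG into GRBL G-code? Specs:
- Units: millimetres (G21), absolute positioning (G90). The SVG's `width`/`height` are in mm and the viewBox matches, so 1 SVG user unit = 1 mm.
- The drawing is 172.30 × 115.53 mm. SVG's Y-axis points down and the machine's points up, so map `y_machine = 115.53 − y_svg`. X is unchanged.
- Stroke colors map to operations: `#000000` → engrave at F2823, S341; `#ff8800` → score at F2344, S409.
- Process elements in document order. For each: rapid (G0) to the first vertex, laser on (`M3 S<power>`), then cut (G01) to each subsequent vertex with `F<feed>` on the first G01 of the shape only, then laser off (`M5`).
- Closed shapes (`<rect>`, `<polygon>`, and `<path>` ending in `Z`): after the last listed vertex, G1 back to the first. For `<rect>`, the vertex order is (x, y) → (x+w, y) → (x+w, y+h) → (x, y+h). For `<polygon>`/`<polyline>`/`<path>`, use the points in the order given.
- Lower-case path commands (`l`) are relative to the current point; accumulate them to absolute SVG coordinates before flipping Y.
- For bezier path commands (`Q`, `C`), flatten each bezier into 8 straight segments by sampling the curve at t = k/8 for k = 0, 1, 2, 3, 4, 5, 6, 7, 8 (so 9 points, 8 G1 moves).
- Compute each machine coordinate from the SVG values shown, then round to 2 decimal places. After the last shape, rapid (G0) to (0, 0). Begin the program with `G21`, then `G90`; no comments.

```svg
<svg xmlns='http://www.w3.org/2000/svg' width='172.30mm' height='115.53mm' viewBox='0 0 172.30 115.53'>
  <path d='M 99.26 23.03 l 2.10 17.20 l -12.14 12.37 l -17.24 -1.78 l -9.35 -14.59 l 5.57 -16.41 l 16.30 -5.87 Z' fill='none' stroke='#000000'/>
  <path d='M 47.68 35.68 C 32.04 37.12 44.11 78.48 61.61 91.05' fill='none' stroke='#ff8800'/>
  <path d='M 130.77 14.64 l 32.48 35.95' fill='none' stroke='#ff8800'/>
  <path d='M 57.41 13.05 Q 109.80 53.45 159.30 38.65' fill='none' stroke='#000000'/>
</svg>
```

G21
G90
G0 X99.26 Y92.50
M3 S341
G01 X101.36 Y75.30 F2823
G01 X89.22 Y62.93
G01 X71.98 Y64.71
G01 X62.63 Y79.30
G01 X68.20 Y95.71
G01 X84.50 Y101.58
G01 X99.26 Y92.50
M5
G0 X47.68 Y79.85
M3 S409
G01 X43.07 Y77.57 F2344
G01 X40.80 Y72.36
G01 X40.60 Y65.01
G01 X42.22 Y56.34
G01 X45.39 Y47.14
G01 X49.85 Y38.23
G01 X55.35 Y30.41
G01 X61.61 Y24.48
M5
G0 X130.77 Y100.89
M3 S409
G01 X163.25 Y64.94 F2344
M5
G0 X57.41 Y102.48
M3 S341
G01 X70.46 Y93.24 F2823
G01 X83.42 Y85.73
G01 X96.30 Y79.94
G01 X109.08 Y75.88
G01 X121.77 Y73.54
G01 X134.37 Y72.93
G01 X146.88 Y74.04
G01 X159.30 Y76.88
M5
G0 X0.00 Y0.00

Since the viewBox matches the mm dimensions, user units are millimetres directly. The only transform is the Y-flip y_m = 115.53 − y_svg.

Shape 1 is a regular polygon drawn with `<path>`. Its stroke #000000 means engrave at S341, F2823. After flipping Y the toolpath is (99.26,92.50) → (101.36,75.30) → (89.22,62.93) → (71.98,64.71) → (62.63,79.30) → (68.20,95.71) → (84.50,101.58) → (99.26,92.50), returning to the start.

Shape 2 is a cubic bezier drawn with `<path>`. Its stroke #ff8800 means score at S409, F2344. After flipping Y the toolpath is (47.68,79.85) → (43.07,77.57) → (40.80,72.36) → (40.60,65.01) → (42.22,56.34) → (45.39,47.14) → (49.85,38.23) → (55.35,30.41) → (61.61,24.48).

Shape 3 is a line segment drawn with `<path>`. Its stroke #ff8800 means score at S409, F2344. After flipping Y the toolpath is (130.77,100.89) → (163.25,64.94).

Shape 4 is a quadratic bezier drawn with `<path>`. Its stroke #000000 means engrave at S341, F2823. After flipping Y the toolpath is (57.41,102.48) → (70.46,93.24) → (83.42,85.73) → (96.30,79.94) → (109.08,75.88) → (121.77,73.54) → (134.37,72.93) → (146.88,74.04) → (159.30,76.88).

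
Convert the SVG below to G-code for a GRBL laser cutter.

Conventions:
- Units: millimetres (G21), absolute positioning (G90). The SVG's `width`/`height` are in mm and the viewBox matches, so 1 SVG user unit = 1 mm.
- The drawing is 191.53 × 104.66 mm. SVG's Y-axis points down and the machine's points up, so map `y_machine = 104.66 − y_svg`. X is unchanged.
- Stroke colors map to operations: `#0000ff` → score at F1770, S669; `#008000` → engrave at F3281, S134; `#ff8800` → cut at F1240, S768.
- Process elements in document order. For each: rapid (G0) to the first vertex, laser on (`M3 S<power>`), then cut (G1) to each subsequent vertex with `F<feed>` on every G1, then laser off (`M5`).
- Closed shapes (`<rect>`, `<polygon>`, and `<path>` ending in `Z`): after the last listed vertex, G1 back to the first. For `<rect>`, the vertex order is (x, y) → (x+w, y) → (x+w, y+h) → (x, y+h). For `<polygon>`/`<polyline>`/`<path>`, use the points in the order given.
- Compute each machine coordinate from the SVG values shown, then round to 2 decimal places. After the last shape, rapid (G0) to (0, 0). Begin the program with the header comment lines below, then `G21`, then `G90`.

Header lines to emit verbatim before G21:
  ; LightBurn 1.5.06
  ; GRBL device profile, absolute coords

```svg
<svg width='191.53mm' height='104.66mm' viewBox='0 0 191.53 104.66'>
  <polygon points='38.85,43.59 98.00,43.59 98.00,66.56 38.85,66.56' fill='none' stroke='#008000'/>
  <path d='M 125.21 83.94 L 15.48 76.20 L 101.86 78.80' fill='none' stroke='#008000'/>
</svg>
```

viewBox `0 0 191.53 104.66` with mm width/height → 1 unit = 1 mm. Flip: y_m = 104.66 − y_svg.

**Shape 1** — `<polygon>` rectangle, stroke `#008000` → engrave (S134, F3281). Machine vertices: (38.85,61.07) → (98.00,61.07) → (98.00,38.10) → (38.85,38.10) → (38.85,61.07). Closed: final G1 returns to the first vertex.

**Shape 2** — `<path>` open polyline, stroke `#008000` → engrave (S134, F3281). Machine vertices: (125.21,20.72) → (15.48,28.46) → (101.86,25.86). Open path.

; LightBurn 1.5.06
; GRBL device profile, absolute coords
G21
G90
G0 X38.85 Y61.07
M3 S134
G1 X98.00 Y61.07 F3281
G1 X98.00 Y38.10 F3281
G1 X38.85 Y38.10 F3281
G1 X38.85 Y61.07 F3281
M5
G0 X125.21 Y20.72
M3 S134
G1 X15.48 Y28.46 F3281
G1 X101.86 Y25.86 F3281
M5
G0 X0.00 Y0.00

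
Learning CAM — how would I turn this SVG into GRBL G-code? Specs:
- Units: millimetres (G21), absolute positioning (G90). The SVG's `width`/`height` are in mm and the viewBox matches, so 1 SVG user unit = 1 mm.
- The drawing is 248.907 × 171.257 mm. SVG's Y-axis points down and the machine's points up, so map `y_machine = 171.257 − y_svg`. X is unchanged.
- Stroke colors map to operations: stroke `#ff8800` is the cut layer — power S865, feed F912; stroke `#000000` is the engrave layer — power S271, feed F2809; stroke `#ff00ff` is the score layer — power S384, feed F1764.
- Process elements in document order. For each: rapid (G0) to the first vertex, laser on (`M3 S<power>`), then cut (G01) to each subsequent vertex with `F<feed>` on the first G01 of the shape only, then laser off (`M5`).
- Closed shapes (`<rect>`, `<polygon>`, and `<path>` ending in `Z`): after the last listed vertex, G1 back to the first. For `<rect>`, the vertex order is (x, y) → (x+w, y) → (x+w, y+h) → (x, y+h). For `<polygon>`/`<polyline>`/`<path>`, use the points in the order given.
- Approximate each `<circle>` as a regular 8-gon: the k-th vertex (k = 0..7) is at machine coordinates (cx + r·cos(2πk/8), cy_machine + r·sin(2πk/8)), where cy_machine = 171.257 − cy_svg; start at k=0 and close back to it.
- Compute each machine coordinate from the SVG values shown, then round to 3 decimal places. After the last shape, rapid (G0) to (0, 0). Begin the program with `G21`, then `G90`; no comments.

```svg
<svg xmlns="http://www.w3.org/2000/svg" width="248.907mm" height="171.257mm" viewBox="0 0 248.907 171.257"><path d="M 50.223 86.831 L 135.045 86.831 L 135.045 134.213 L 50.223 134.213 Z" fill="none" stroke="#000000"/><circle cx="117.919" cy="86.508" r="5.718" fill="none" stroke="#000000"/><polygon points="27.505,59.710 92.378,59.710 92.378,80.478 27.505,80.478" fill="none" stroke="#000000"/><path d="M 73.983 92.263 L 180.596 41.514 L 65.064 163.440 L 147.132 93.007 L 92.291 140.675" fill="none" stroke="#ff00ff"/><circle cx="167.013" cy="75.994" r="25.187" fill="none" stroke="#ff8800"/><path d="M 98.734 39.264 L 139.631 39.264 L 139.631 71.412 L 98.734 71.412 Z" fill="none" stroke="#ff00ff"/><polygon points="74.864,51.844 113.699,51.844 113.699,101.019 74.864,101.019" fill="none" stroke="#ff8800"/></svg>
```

G21
G90
G0 X50.223 Y84.426
M3 S271
G01 X135.045 Y84.426 F2809
G01 X135.045 Y37.044
G01 X50.223 Y37.044
G01 X50.223 Y84.426
M5
G0 X123.637 Y84.749
M3 S271
G01 X121.962 Y88.792 F2809
G01 X117.919 Y90.467
G01 X113.876 Y88.792
G01 X112.201 Y84.749
G01 X113.876 Y80.706
G01 X117.919 Y79.031
G01 X121.962 Y80.706
G01 X123.637 Y84.749
M5
G0 X27.505 Y111.547
M3 S271
G01 X92.378 Y111.547 F2809
G01 X92.378 Y90.779
G01 X27.505 Y90.779
G01 X27.505 Y111.547
M5
G0 X73.983 Y78.994
M3 S384
G01 X180.596 Y129.743 F1764
G01 X65.064 Y7.817
G01 X147.132 Y78.250
G01 X92.291 Y30.582
M5
G0 X192.200 Y95.263
M3 S865
G01 X184.823 Y113.073 F912
G01 X167.013 Y120.450
G01 X149.203 Y113.073
G01 X141.826 Y95.263
G01 X149.203 Y77.453
G01 X167.013 Y70.076
G01 X184.823 Y77.453
G01 X192.200 Y95.263
M5
G0 X98.734 Y131.993
M3 S384
G01 X139.631 Y131.993 F1764
G01 X139.631 Y99.845
G01 X98.734 Y99.845
G01 X98.734 Y131.993
M5
G0 X74.864 Y119.413
M3 S865
G01 X113.699 Y119.413 F912
G01 X113.699 Y70.238
G01 X74.864 Y70.238
G01 X74.864 Y119.413
M5
G0 X0.000 Y0.000

Since the viewBox matches the mm dimensions, user units are millimetres directly. The only transform is the Y-flip y_m = 171.257 − y_svg.

Shape 1 is a rectangle drawn with `<path>`. Its stroke #000000 means engrave at S271, F2809. After flipping Y the toolpath is (50.223,84.426) → (135.045,84.426) → (135.045,37.044) → (50.223,37.044) → (50.223,84.426), returning to the start.

Shape 2 is a circle drawn with `<circle>`. Its stroke #000000 means engrave at S271, F2809. After flipping Y the toolpath is (123.637,84.749) → (121.962,88.792) → (117.919,90.467) → (113.876,88.792) → (112.201,84.749) → (113.876,80.706) → (117.919,79.031) → (121.962,80.706) → (123.637,84.749), returning to the start.

Shape 3 is a rectangle drawn with `<polygon>`. Its stroke #000000 means engrave at S271, F2809. After flipping Y the toolpath is (27.505,111.547) → (92.378,111.547) → (92.378,90.779) → (27.505,90.779) → (27.505,111.547), returning to the start.

Shape 4 is a open polyline drawn with `<path>`. Its stroke #ff00ff means score at S384, F1764. After flipping Y the toolpath is (73.983,78.994) → (180.596,129.743) → (65.064,7.817) → (147.132,78.250) → (92.291,30.582).

Shape 5 is a circle drawn with `<circle>`. Its stroke #ff8800 means cut at S865, F912. After flipping Y the toolpath is (192.200,95.263) → (184.823,113.073) → (167.013,120.450) → (149.203,113.073) → (141.826,95.263) → (149.203,77.453) → (167.013,70.076) → (184.823,77.453) → (192.200,95.263), returning to the start.

Shape 6 is a rectangle drawn with `<path>`. Its stroke #ff00ff means score at S384, F1764. After flipping Y the toolpath is (98.734,131.993) → (139.631,131.993) → (139.631,99.845) → (98.734,99.845) → (98.734,131.993), returning to the start.

Shape 7 is a rectangle drawn with `<polygon>`. Its stroke #ff8800 means cut at S865, F912. After flipping Y the toolpath is (74.864,119.413) → (113.699,119.413) → (113.699,70.238) → (74.864,70.238) → (74.864,119.413), returning to the start.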